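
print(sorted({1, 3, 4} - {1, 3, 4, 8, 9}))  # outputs []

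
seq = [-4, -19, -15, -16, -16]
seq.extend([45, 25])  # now [-4, -19, -15, -16, -16, 45, 25]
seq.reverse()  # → [25, 45, -16, -16, -15, -19, -4]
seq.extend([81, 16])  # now [25, 45, -16, -16, -15, -19, -4, 81, 16]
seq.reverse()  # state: [16, 81, -4, -19, -15, -16, -16, 45, 25]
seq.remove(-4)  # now [16, 81, -19, -15, -16, -16, 45, 25]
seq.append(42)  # [16, 81, -19, -15, -16, -16, 45, 25, 42]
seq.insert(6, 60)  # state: [16, 81, -19, -15, -16, -16, 60, 45, 25, 42]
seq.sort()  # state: [-19, -16, -16, -15, 16, 25, 42, 45, 60, 81]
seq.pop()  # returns 81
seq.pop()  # 60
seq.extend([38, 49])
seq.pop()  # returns 49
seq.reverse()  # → [38, 45, 42, 25, 16, -15, -16, -16, -19]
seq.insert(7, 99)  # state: [38, 45, 42, 25, 16, -15, -16, 99, -16, -19]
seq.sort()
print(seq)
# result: [-19, -16, -16, -15, 16, 25, 38, 42, 45, 99]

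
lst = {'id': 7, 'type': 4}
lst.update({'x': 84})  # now {'id': 7, 'type': 4, 'x': 84}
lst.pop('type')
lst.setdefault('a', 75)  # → 75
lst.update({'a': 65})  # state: {'id': 7, 'x': 84, 'a': 65}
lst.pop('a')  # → 65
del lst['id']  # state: {'x': 84}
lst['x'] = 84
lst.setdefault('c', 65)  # 65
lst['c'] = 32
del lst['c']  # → {'x': 84}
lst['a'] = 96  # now {'x': 84, 'a': 96}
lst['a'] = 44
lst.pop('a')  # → 44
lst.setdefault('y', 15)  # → 15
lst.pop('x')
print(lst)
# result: {'y': 15}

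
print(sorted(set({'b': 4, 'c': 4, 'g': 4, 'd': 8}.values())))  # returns [4, 8]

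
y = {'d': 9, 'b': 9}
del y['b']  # {'d': 9}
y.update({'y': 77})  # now {'d': 9, 'y': 77}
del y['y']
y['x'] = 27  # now {'d': 9, 'x': 27}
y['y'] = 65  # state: {'d': 9, 'x': 27, 'y': 65}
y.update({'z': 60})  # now {'d': 9, 'x': 27, 'y': 65, 'z': 60}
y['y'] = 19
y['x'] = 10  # {'d': 9, 'x': 10, 'y': 19, 'z': 60}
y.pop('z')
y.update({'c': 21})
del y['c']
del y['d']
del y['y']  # {'x': 10}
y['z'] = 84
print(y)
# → {'x': 10, 'z': 84}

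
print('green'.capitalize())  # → Green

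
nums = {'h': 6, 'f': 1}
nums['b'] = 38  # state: {'h': 6, 'f': 1, 'b': 38}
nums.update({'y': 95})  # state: {'h': 6, 'f': 1, 'b': 38, 'y': 95}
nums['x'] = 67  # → {'h': 6, 'f': 1, 'b': 38, 'y': 95, 'x': 67}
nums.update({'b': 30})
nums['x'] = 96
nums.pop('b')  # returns 30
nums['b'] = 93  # {'h': 6, 'f': 1, 'y': 95, 'x': 96, 'b': 93}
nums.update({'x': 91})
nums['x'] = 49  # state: {'h': 6, 'f': 1, 'y': 95, 'x': 49, 'b': 93}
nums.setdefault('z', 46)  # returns 46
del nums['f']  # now {'h': 6, 'y': 95, 'x': 49, 'b': 93, 'z': 46}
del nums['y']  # {'h': 6, 'x': 49, 'b': 93, 'z': 46}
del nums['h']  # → {'x': 49, 'b': 93, 'z': 46}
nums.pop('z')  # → 46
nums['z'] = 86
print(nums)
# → {'x': 49, 'b': 93, 'z': 86}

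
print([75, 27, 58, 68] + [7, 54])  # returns [75, 27, 58, 68, 7, 54]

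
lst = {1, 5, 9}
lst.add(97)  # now {1, 5, 9, 97}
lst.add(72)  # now {1, 5, 9, 72, 97}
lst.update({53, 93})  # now {1, 5, 9, 53, 72, 93, 97}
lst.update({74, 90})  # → {1, 5, 9, 53, 72, 74, 90, 93, 97}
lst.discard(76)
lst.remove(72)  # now {1, 5, 9, 53, 74, 90, 93, 97}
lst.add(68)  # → {1, 5, 9, 53, 68, 74, 90, 93, 97}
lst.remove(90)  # {1, 5, 9, 53, 68, 74, 93, 97}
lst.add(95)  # {1, 5, 9, 53, 68, 74, 93, 95, 97}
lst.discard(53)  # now {1, 5, 9, 68, 74, 93, 95, 97}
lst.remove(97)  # {1, 5, 9, 68, 74, 93, 95}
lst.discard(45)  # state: {1, 5, 9, 68, 74, 93, 95}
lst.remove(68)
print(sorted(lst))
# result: [1, 5, 9, 74, 93, 95]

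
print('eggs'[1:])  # ggs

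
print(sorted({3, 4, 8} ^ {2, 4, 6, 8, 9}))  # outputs [2, 3, 6, 9]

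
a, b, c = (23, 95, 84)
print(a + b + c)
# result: 202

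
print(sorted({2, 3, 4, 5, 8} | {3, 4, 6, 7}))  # [2, 3, 4, 5, 6, 7, 8]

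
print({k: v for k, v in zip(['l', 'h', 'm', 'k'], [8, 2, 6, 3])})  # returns {'l': 8, 'h': 2, 'm': 6, 'k': 3}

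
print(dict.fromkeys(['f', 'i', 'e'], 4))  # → {'f': 4, 'i': 4, 'e': 4}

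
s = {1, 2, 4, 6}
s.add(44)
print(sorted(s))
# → [1, 2, 4, 6, 44]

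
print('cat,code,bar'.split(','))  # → ['cat', 'code', 'bar']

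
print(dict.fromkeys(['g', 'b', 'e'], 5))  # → {'g': 5, 'b': 5, 'e': 5}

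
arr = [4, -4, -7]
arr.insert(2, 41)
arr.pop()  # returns -7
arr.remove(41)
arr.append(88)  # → [4, -4, 88]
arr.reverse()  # [88, -4, 4]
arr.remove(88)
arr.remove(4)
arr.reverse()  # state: [-4]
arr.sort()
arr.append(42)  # [-4, 42]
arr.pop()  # 42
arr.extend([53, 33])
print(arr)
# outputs [-4, 53, 33]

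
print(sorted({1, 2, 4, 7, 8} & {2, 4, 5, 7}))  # [2, 4, 7]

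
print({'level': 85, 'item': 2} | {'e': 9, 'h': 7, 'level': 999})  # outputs {'level': 999, 'item': 2, 'e': 9, 'h': 7}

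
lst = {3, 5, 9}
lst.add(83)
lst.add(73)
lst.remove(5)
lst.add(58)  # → {3, 9, 58, 73, 83}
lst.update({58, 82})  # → {3, 9, 58, 73, 82, 83}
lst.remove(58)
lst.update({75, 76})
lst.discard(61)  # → {3, 9, 73, 75, 76, 82, 83}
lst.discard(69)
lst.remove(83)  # {3, 9, 73, 75, 76, 82}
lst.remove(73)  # {3, 9, 75, 76, 82}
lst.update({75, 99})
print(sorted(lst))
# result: [3, 9, 75, 76, 82, 99]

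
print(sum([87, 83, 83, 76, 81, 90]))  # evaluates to 500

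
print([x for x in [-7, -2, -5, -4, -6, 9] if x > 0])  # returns [9]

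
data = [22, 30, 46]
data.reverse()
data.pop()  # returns 22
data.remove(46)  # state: [30]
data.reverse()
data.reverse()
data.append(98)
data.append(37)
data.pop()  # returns 37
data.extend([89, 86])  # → [30, 98, 89, 86]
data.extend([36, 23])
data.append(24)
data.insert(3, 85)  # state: [30, 98, 89, 85, 86, 36, 23, 24]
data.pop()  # 24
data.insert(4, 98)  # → [30, 98, 89, 85, 98, 86, 36, 23]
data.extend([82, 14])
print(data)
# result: [30, 98, 89, 85, 98, 86, 36, 23, 82, 14]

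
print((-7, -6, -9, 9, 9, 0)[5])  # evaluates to 0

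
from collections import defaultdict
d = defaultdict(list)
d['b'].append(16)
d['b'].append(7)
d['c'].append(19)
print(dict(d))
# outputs {'b': [16, 7], 'c': [19]}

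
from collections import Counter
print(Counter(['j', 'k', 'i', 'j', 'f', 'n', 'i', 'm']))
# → Counter({'j': 2, 'i': 2, 'k': 1, 'f': 1, 'n': 1, 'm': 1})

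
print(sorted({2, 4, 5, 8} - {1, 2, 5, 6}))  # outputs [4, 8]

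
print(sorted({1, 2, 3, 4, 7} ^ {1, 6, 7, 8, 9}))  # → [2, 3, 4, 6, 8, 9]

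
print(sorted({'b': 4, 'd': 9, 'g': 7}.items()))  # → [('b', 4), ('d', 9), ('g', 7)]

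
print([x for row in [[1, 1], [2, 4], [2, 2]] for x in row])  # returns [1, 1, 2, 4, 2, 2]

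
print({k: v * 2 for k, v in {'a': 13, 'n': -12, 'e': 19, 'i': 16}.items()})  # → {'a': 26, 'n': -24, 'e': 38, 'i': 32}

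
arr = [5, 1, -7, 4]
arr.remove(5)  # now [1, -7, 4]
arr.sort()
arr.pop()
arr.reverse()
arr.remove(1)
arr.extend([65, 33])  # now [-7, 65, 33]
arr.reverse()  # [33, 65, -7]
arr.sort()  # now [-7, 33, 65]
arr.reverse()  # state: [65, 33, -7]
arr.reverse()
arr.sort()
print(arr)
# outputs [-7, 33, 65]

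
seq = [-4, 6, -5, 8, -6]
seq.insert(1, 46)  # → [-4, 46, 6, -5, 8, -6]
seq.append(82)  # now [-4, 46, 6, -5, 8, -6, 82]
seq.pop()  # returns 82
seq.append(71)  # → [-4, 46, 6, -5, 8, -6, 71]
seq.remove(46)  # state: [-4, 6, -5, 8, -6, 71]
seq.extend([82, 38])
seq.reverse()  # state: [38, 82, 71, -6, 8, -5, 6, -4]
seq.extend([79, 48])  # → [38, 82, 71, -6, 8, -5, 6, -4, 79, 48]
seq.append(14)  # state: [38, 82, 71, -6, 8, -5, 6, -4, 79, 48, 14]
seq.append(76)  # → [38, 82, 71, -6, 8, -5, 6, -4, 79, 48, 14, 76]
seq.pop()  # 76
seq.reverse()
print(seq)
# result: [14, 48, 79, -4, 6, -5, 8, -6, 71, 82, 38]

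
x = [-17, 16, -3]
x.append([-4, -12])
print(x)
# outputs [-17, 16, -3, [-4, -12]]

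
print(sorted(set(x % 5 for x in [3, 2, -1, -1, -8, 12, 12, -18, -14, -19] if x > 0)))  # [2, 3]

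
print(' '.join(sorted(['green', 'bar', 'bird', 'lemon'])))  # bar bird green lemon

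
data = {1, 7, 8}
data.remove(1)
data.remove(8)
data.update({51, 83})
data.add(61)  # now {7, 51, 61, 83}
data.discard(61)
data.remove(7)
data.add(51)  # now {51, 83}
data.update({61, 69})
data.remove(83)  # {51, 61, 69}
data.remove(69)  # {51, 61}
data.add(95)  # {51, 61, 95}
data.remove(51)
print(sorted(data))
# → [61, 95]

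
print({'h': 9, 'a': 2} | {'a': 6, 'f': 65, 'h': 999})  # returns {'h': 999, 'a': 6, 'f': 65}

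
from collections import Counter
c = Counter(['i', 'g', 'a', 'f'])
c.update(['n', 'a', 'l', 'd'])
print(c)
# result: Counter({'a': 2, 'i': 1, 'g': 1, 'f': 1, 'n': 1, 'l': 1, 'd': 1})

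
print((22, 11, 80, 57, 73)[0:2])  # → (22, 11)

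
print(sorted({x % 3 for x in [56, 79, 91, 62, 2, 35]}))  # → [1, 2]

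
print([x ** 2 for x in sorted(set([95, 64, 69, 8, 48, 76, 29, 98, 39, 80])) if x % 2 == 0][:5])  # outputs [64, 2304, 4096, 5776, 6400]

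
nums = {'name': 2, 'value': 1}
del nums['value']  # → {'name': 2}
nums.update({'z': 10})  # {'name': 2, 'z': 10}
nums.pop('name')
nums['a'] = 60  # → {'z': 10, 'a': 60}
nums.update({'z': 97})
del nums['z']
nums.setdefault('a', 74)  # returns 60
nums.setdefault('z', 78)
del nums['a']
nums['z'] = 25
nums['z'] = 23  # {'z': 23}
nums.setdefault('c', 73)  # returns 73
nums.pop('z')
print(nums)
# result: {'c': 73}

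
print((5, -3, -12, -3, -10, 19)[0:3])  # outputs (5, -3, -12)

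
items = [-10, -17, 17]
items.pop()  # 17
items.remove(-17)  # [-10]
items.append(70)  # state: [-10, 70]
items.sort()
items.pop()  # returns 70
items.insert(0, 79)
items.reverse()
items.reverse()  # [79, -10]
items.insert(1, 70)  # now [79, 70, -10]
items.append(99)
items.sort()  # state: [-10, 70, 79, 99]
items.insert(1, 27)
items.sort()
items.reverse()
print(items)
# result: [99, 79, 70, 27, -10]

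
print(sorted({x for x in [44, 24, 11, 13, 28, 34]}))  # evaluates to [11, 13, 24, 28, 34, 44]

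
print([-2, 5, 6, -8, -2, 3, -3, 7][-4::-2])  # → [-2, 6, -2]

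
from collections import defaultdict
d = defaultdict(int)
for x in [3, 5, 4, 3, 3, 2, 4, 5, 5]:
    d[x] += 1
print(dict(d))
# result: {3: 3, 5: 3, 4: 2, 2: 1}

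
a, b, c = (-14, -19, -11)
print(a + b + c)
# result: -44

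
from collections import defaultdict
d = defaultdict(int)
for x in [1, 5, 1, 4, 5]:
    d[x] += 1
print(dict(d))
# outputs {1: 2, 5: 2, 4: 1}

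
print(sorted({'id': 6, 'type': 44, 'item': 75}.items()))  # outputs [('id', 6), ('item', 75), ('type', 44)]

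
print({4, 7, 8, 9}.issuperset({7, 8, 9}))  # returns True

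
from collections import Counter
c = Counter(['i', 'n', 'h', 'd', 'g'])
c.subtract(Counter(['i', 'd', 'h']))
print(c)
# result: Counter({'n': 1, 'g': 1, 'i': 0, 'h': 0, 'd': 0})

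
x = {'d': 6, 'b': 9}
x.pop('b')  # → 9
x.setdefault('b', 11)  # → 11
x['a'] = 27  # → {'d': 6, 'b': 11, 'a': 27}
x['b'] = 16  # {'d': 6, 'b': 16, 'a': 27}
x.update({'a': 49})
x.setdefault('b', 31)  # 16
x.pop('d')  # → 6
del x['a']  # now {'b': 16}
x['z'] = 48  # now {'b': 16, 'z': 48}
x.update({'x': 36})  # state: {'b': 16, 'z': 48, 'x': 36}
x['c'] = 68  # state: {'b': 16, 'z': 48, 'x': 36, 'c': 68}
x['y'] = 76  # {'b': 16, 'z': 48, 'x': 36, 'c': 68, 'y': 76}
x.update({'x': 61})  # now {'b': 16, 'z': 48, 'x': 61, 'c': 68, 'y': 76}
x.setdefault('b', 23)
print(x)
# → {'b': 16, 'z': 48, 'x': 61, 'c': 68, 'y': 76}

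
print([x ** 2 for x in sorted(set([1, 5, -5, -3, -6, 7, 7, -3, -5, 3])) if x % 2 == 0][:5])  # [36]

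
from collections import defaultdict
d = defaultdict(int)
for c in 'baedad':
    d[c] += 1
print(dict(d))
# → {'b': 1, 'a': 2, 'e': 1, 'd': 2}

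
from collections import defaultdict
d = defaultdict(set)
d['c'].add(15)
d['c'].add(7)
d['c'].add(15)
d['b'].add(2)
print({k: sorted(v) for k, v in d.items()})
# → {'c': [7, 15], 'b': [2]}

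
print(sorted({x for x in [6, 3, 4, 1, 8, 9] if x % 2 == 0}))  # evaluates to [4, 6, 8]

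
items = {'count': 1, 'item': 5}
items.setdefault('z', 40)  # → 40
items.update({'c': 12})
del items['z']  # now {'count': 1, 'item': 5, 'c': 12}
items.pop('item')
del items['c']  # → {'count': 1}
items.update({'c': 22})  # {'count': 1, 'c': 22}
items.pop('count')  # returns 1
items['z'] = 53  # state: {'c': 22, 'z': 53}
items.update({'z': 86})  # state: {'c': 22, 'z': 86}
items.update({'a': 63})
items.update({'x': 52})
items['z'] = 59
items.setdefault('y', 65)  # 65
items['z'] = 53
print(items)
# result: {'c': 22, 'z': 53, 'a': 63, 'x': 52, 'y': 65}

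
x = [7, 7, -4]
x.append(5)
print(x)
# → [7, 7, -4, 5]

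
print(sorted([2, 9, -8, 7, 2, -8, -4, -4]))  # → [-8, -8, -4, -4, 2, 2, 7, 9]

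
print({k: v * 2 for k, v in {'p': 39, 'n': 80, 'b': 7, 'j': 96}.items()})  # {'p': 78, 'n': 160, 'b': 14, 'j': 192}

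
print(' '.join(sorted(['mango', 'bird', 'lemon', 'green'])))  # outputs bird green lemon mango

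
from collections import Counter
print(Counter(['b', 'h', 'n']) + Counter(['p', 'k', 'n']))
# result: Counter({'n': 2, 'b': 1, 'h': 1, 'p': 1, 'k': 1})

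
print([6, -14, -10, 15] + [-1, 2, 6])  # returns [6, -14, -10, 15, -1, 2, 6]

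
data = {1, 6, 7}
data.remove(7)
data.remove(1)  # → {6}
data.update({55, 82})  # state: {6, 55, 82}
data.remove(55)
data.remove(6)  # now {82}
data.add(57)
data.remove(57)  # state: {82}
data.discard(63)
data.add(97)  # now {82, 97}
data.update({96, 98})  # {82, 96, 97, 98}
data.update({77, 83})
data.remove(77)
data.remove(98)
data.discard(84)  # {82, 83, 96, 97}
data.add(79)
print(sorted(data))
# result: [79, 82, 83, 96, 97]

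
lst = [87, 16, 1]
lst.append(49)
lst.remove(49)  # [87, 16, 1]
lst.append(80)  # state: [87, 16, 1, 80]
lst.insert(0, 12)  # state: [12, 87, 16, 1, 80]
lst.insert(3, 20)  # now [12, 87, 16, 20, 1, 80]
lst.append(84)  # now [12, 87, 16, 20, 1, 80, 84]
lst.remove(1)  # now [12, 87, 16, 20, 80, 84]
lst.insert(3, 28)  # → [12, 87, 16, 28, 20, 80, 84]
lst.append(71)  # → [12, 87, 16, 28, 20, 80, 84, 71]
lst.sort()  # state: [12, 16, 20, 28, 71, 80, 84, 87]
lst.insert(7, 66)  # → [12, 16, 20, 28, 71, 80, 84, 66, 87]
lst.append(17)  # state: [12, 16, 20, 28, 71, 80, 84, 66, 87, 17]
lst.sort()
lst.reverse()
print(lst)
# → [87, 84, 80, 71, 66, 28, 20, 17, 16, 12]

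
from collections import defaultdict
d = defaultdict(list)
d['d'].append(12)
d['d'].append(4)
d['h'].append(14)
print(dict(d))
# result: {'d': [12, 4], 'h': [14]}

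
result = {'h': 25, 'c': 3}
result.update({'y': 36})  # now {'h': 25, 'c': 3, 'y': 36}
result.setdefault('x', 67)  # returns 67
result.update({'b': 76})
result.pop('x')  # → 67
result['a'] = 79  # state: {'h': 25, 'c': 3, 'y': 36, 'b': 76, 'a': 79}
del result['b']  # {'h': 25, 'c': 3, 'y': 36, 'a': 79}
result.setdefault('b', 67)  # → 67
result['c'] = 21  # {'h': 25, 'c': 21, 'y': 36, 'a': 79, 'b': 67}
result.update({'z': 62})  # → {'h': 25, 'c': 21, 'y': 36, 'a': 79, 'b': 67, 'z': 62}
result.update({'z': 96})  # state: {'h': 25, 'c': 21, 'y': 36, 'a': 79, 'b': 67, 'z': 96}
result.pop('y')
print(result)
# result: {'h': 25, 'c': 21, 'a': 79, 'b': 67, 'z': 96}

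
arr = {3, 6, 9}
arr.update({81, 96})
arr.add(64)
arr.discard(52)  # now {3, 6, 9, 64, 81, 96}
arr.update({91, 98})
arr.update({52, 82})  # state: {3, 6, 9, 52, 64, 81, 82, 91, 96, 98}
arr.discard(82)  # {3, 6, 9, 52, 64, 81, 91, 96, 98}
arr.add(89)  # {3, 6, 9, 52, 64, 81, 89, 91, 96, 98}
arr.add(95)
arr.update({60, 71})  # {3, 6, 9, 52, 60, 64, 71, 81, 89, 91, 95, 96, 98}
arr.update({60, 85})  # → {3, 6, 9, 52, 60, 64, 71, 81, 85, 89, 91, 95, 96, 98}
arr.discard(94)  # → {3, 6, 9, 52, 60, 64, 71, 81, 85, 89, 91, 95, 96, 98}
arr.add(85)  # {3, 6, 9, 52, 60, 64, 71, 81, 85, 89, 91, 95, 96, 98}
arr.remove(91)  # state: {3, 6, 9, 52, 60, 64, 71, 81, 85, 89, 95, 96, 98}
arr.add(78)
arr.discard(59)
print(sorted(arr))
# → [3, 6, 9, 52, 60, 64, 71, 78, 81, 85, 89, 95, 96, 98]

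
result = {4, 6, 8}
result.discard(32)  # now {4, 6, 8}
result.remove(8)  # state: {4, 6}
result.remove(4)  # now {6}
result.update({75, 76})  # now {6, 75, 76}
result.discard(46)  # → {6, 75, 76}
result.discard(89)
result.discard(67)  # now {6, 75, 76}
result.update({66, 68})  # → {6, 66, 68, 75, 76}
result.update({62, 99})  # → {6, 62, 66, 68, 75, 76, 99}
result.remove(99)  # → {6, 62, 66, 68, 75, 76}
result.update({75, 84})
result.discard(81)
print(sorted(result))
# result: [6, 62, 66, 68, 75, 76, 84]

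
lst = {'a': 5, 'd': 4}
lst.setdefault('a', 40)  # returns 5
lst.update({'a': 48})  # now {'a': 48, 'd': 4}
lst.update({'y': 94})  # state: {'a': 48, 'd': 4, 'y': 94}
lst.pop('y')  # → 94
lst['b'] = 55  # {'a': 48, 'd': 4, 'b': 55}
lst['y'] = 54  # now {'a': 48, 'd': 4, 'b': 55, 'y': 54}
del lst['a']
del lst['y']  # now {'d': 4, 'b': 55}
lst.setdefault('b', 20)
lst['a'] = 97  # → {'d': 4, 'b': 55, 'a': 97}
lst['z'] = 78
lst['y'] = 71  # {'d': 4, 'b': 55, 'a': 97, 'z': 78, 'y': 71}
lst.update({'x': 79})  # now {'d': 4, 'b': 55, 'a': 97, 'z': 78, 'y': 71, 'x': 79}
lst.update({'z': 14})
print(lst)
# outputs {'d': 4, 'b': 55, 'a': 97, 'z': 14, 'y': 71, 'x': 79}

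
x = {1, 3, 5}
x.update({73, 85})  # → {1, 3, 5, 73, 85}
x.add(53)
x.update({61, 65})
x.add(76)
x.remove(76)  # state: {1, 3, 5, 53, 61, 65, 73, 85}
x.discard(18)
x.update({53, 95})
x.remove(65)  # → {1, 3, 5, 53, 61, 73, 85, 95}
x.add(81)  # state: {1, 3, 5, 53, 61, 73, 81, 85, 95}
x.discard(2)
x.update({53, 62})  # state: {1, 3, 5, 53, 61, 62, 73, 81, 85, 95}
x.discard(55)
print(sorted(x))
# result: [1, 3, 5, 53, 61, 62, 73, 81, 85, 95]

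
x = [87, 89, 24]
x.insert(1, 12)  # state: [87, 12, 89, 24]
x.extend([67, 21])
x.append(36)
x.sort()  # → [12, 21, 24, 36, 67, 87, 89]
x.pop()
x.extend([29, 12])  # [12, 21, 24, 36, 67, 87, 29, 12]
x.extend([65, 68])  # [12, 21, 24, 36, 67, 87, 29, 12, 65, 68]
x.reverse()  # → [68, 65, 12, 29, 87, 67, 36, 24, 21, 12]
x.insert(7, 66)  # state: [68, 65, 12, 29, 87, 67, 36, 66, 24, 21, 12]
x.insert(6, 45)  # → [68, 65, 12, 29, 87, 67, 45, 36, 66, 24, 21, 12]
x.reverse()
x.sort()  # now [12, 12, 21, 24, 29, 36, 45, 65, 66, 67, 68, 87]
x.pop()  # 87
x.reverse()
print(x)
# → [68, 67, 66, 65, 45, 36, 29, 24, 21, 12, 12]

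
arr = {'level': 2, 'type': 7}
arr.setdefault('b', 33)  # 33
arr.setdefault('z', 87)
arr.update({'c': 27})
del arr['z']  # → {'level': 2, 'type': 7, 'b': 33, 'c': 27}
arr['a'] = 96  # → {'level': 2, 'type': 7, 'b': 33, 'c': 27, 'a': 96}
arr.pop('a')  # 96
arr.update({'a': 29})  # {'level': 2, 'type': 7, 'b': 33, 'c': 27, 'a': 29}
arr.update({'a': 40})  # {'level': 2, 'type': 7, 'b': 33, 'c': 27, 'a': 40}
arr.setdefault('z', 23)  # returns 23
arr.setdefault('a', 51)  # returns 40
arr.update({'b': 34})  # {'level': 2, 'type': 7, 'b': 34, 'c': 27, 'a': 40, 'z': 23}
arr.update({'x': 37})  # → {'level': 2, 'type': 7, 'b': 34, 'c': 27, 'a': 40, 'z': 23, 'x': 37}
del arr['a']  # {'level': 2, 'type': 7, 'b': 34, 'c': 27, 'z': 23, 'x': 37}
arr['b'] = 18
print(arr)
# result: {'level': 2, 'type': 7, 'b': 18, 'c': 27, 'z': 23, 'x': 37}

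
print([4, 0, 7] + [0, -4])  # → [4, 0, 7, 0, -4]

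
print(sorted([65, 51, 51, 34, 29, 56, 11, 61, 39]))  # [11, 29, 34, 39, 51, 51, 56, 61, 65]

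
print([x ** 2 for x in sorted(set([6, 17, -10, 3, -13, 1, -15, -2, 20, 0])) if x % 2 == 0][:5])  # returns [100, 4, 0, 36, 400]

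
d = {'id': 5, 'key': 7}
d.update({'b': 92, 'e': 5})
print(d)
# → {'id': 5, 'key': 7, 'b': 92, 'e': 5}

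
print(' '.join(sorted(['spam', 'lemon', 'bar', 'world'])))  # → bar lemon spam world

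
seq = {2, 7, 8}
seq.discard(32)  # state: {2, 7, 8}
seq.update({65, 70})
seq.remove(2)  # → {7, 8, 65, 70}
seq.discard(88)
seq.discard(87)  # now {7, 8, 65, 70}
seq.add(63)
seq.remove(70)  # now {7, 8, 63, 65}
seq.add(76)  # {7, 8, 63, 65, 76}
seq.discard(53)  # {7, 8, 63, 65, 76}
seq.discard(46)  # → {7, 8, 63, 65, 76}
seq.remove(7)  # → {8, 63, 65, 76}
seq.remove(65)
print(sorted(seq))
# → [8, 63, 76]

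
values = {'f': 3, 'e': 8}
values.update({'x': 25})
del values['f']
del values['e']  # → {'x': 25}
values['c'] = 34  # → {'x': 25, 'c': 34}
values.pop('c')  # 34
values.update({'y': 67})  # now {'x': 25, 'y': 67}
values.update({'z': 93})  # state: {'x': 25, 'y': 67, 'z': 93}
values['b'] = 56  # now {'x': 25, 'y': 67, 'z': 93, 'b': 56}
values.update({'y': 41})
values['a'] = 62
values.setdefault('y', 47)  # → 41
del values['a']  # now {'x': 25, 'y': 41, 'z': 93, 'b': 56}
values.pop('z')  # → 93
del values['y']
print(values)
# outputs {'x': 25, 'b': 56}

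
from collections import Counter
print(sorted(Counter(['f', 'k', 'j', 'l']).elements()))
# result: ['f', 'j', 'k', 'l']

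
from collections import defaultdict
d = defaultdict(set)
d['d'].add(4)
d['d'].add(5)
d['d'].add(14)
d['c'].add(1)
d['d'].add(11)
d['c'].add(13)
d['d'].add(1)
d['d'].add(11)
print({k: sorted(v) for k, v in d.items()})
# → {'d': [1, 4, 5, 11, 14], 'c': [1, 13]}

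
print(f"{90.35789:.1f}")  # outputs 90.4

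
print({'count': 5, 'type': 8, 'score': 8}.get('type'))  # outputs 8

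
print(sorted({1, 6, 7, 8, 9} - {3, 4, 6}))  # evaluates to [1, 7, 8, 9]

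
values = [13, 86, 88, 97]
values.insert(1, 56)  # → [13, 56, 86, 88, 97]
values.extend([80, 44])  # [13, 56, 86, 88, 97, 80, 44]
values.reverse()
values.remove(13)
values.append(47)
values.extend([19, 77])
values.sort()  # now [19, 44, 47, 56, 77, 80, 86, 88, 97]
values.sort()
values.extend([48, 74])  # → [19, 44, 47, 56, 77, 80, 86, 88, 97, 48, 74]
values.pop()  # 74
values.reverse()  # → [48, 97, 88, 86, 80, 77, 56, 47, 44, 19]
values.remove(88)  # [48, 97, 86, 80, 77, 56, 47, 44, 19]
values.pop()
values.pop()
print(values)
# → [48, 97, 86, 80, 77, 56, 47]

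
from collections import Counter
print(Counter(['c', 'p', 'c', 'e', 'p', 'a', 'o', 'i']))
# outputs Counter({'c': 2, 'p': 2, 'e': 1, 'a': 1, 'o': 1, 'i': 1})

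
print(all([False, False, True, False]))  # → False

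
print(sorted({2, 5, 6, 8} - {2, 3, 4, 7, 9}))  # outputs [5, 6, 8]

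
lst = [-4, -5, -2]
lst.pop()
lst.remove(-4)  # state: [-5]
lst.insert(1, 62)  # [-5, 62]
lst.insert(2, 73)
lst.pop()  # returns 73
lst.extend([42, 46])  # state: [-5, 62, 42, 46]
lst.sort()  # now [-5, 42, 46, 62]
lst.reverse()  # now [62, 46, 42, -5]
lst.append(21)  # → [62, 46, 42, -5, 21]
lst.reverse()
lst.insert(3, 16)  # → [21, -5, 42, 16, 46, 62]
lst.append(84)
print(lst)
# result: [21, -5, 42, 16, 46, 62, 84]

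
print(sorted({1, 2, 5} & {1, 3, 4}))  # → [1]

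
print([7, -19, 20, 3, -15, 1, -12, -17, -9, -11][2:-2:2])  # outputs [20, -15, -12]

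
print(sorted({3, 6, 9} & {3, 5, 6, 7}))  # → [3, 6]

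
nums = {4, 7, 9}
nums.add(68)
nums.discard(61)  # {4, 7, 9, 68}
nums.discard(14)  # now {4, 7, 9, 68}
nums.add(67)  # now {4, 7, 9, 67, 68}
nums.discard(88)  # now {4, 7, 9, 67, 68}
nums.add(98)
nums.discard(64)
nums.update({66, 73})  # {4, 7, 9, 66, 67, 68, 73, 98}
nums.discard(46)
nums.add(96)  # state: {4, 7, 9, 66, 67, 68, 73, 96, 98}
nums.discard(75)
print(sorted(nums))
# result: [4, 7, 9, 66, 67, 68, 73, 96, 98]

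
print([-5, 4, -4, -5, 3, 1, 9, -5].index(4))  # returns 1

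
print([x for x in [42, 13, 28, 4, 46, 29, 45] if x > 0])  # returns [42, 13, 28, 4, 46, 29, 45]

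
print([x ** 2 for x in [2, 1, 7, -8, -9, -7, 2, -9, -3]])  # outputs [4, 1, 49, 64, 81, 49, 4, 81, 9]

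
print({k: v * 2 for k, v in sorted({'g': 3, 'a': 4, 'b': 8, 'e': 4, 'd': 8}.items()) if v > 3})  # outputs {'a': 8, 'b': 16, 'd': 16, 'e': 8}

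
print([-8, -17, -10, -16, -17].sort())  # None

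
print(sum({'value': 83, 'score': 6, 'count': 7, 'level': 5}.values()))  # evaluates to 101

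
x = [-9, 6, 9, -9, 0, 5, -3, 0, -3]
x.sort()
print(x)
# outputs [-9, -9, -3, -3, 0, 0, 5, 6, 9]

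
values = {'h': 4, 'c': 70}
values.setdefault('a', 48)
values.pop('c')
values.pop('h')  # 4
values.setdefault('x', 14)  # 14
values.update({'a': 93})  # {'a': 93, 'x': 14}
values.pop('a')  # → 93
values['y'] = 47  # {'x': 14, 'y': 47}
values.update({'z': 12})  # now {'x': 14, 'y': 47, 'z': 12}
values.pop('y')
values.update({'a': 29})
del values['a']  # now {'x': 14, 'z': 12}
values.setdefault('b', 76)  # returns 76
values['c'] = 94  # {'x': 14, 'z': 12, 'b': 76, 'c': 94}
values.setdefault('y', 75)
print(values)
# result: {'x': 14, 'z': 12, 'b': 76, 'c': 94, 'y': 75}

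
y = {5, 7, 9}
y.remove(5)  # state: {7, 9}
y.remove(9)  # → {7}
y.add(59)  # {7, 59}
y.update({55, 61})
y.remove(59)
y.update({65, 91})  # {7, 55, 61, 65, 91}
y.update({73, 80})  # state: {7, 55, 61, 65, 73, 80, 91}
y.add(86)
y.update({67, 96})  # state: {7, 55, 61, 65, 67, 73, 80, 86, 91, 96}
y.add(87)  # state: {7, 55, 61, 65, 67, 73, 80, 86, 87, 91, 96}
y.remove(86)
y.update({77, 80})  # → {7, 55, 61, 65, 67, 73, 77, 80, 87, 91, 96}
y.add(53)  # {7, 53, 55, 61, 65, 67, 73, 77, 80, 87, 91, 96}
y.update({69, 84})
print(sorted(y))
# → [7, 53, 55, 61, 65, 67, 69, 73, 77, 80, 84, 87, 91, 96]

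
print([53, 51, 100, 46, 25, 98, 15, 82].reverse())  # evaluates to None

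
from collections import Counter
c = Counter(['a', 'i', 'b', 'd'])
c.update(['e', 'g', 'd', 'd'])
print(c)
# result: Counter({'d': 3, 'a': 1, 'i': 1, 'b': 1, 'e': 1, 'g': 1})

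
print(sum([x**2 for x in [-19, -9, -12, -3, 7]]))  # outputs 644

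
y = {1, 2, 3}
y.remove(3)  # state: {1, 2}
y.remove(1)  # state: {2}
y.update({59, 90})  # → {2, 59, 90}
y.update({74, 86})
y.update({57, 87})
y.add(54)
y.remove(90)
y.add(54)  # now {2, 54, 57, 59, 74, 86, 87}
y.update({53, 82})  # {2, 53, 54, 57, 59, 74, 82, 86, 87}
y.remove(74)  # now {2, 53, 54, 57, 59, 82, 86, 87}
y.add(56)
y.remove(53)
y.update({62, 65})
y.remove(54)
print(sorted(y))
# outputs [2, 56, 57, 59, 62, 65, 82, 86, 87]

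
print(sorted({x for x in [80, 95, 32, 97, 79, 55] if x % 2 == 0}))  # [32, 80]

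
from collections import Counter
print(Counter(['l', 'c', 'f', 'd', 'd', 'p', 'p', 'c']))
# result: Counter({'c': 2, 'd': 2, 'p': 2, 'l': 1, 'f': 1})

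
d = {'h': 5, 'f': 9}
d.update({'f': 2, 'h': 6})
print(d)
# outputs {'h': 6, 'f': 2}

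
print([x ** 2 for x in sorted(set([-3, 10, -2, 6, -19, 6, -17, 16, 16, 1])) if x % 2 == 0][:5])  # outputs [4, 36, 100, 256]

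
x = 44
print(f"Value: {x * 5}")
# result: Value: 220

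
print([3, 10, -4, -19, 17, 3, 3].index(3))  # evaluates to 0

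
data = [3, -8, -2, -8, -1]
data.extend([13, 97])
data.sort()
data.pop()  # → 97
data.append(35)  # [-8, -8, -2, -1, 3, 13, 35]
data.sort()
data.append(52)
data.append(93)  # [-8, -8, -2, -1, 3, 13, 35, 52, 93]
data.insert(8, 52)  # [-8, -8, -2, -1, 3, 13, 35, 52, 52, 93]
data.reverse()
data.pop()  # -8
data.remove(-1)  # [93, 52, 52, 35, 13, 3, -2, -8]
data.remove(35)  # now [93, 52, 52, 13, 3, -2, -8]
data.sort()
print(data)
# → [-8, -2, 3, 13, 52, 52, 93]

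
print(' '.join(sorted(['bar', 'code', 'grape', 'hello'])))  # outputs bar code grape hello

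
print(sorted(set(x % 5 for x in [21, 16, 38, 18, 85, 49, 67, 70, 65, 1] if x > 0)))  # [0, 1, 2, 3, 4]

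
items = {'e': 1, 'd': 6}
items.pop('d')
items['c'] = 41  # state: {'e': 1, 'c': 41}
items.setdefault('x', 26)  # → 26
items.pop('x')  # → 26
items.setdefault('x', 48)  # 48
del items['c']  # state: {'e': 1, 'x': 48}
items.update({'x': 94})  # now {'e': 1, 'x': 94}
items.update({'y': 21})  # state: {'e': 1, 'x': 94, 'y': 21}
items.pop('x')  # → 94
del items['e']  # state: {'y': 21}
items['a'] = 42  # {'y': 21, 'a': 42}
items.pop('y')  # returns 21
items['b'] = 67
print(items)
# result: {'a': 42, 'b': 67}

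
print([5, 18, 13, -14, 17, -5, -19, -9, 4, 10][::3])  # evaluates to [5, -14, -19, 10]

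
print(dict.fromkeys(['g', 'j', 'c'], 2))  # {'g': 2, 'j': 2, 'c': 2}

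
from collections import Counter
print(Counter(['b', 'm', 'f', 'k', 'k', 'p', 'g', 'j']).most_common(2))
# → [('k', 2), ('b', 1)]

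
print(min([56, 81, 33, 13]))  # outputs 13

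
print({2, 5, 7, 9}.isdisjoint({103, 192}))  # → True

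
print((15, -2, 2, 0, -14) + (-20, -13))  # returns (15, -2, 2, 0, -14, -20, -13)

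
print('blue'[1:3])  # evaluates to lu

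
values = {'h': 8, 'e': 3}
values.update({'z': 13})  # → {'h': 8, 'e': 3, 'z': 13}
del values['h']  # {'e': 3, 'z': 13}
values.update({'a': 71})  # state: {'e': 3, 'z': 13, 'a': 71}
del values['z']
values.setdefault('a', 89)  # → 71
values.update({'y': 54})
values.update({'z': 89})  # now {'e': 3, 'a': 71, 'y': 54, 'z': 89}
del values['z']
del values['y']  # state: {'e': 3, 'a': 71}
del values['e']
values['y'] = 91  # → {'a': 71, 'y': 91}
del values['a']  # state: {'y': 91}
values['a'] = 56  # {'y': 91, 'a': 56}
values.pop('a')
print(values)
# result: {'y': 91}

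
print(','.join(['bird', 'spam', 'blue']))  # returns bird,spam,blue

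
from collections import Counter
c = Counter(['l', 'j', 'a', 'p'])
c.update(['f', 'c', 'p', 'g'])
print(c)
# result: Counter({'p': 2, 'l': 1, 'j': 1, 'a': 1, 'f': 1, 'c': 1, 'g': 1})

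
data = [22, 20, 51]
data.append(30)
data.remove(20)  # [22, 51, 30]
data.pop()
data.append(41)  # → [22, 51, 41]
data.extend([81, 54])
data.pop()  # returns 54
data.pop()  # 81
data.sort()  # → [22, 41, 51]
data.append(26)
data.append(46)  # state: [22, 41, 51, 26, 46]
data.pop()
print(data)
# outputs [22, 41, 51, 26]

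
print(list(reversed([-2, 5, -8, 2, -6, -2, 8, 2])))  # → [2, 8, -2, -6, 2, -8, 5, -2]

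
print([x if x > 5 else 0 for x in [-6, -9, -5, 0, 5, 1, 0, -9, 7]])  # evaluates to [0, 0, 0, 0, 0, 0, 0, 0, 7]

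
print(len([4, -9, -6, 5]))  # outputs 4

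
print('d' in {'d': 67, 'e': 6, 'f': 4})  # True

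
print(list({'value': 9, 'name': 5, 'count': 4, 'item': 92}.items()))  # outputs [('value', 9), ('name', 5), ('count', 4), ('item', 92)]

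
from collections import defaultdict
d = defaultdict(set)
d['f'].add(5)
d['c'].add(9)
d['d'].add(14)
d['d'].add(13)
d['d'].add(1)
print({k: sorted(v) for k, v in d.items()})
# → {'f': [5], 'c': [9], 'd': [1, 13, 14]}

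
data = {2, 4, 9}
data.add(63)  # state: {2, 4, 9, 63}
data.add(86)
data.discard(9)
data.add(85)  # {2, 4, 63, 85, 86}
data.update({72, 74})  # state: {2, 4, 63, 72, 74, 85, 86}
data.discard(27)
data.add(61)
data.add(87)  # {2, 4, 61, 63, 72, 74, 85, 86, 87}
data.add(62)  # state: {2, 4, 61, 62, 63, 72, 74, 85, 86, 87}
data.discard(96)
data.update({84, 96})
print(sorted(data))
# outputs [2, 4, 61, 62, 63, 72, 74, 84, 85, 86, 87, 96]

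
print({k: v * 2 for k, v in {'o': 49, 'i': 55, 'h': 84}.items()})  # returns {'o': 98, 'i': 110, 'h': 168}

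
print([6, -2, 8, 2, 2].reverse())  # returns None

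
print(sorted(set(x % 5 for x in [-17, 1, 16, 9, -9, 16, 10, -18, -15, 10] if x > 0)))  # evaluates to [0, 1, 4]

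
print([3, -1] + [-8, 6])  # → [3, -1, -8, 6]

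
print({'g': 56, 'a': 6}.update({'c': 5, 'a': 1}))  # None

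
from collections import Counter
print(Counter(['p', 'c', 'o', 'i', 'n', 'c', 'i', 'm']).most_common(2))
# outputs [('c', 2), ('i', 2)]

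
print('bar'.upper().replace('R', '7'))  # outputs BA7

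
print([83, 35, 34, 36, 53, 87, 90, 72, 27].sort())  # None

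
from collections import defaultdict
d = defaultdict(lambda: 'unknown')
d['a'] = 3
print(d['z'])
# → unknown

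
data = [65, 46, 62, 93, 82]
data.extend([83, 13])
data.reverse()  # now [13, 83, 82, 93, 62, 46, 65]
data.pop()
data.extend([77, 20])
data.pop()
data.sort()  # [13, 46, 62, 77, 82, 83, 93]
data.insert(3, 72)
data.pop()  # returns 93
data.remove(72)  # [13, 46, 62, 77, 82, 83]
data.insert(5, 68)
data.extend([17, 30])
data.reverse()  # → [30, 17, 83, 68, 82, 77, 62, 46, 13]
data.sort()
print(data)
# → [13, 17, 30, 46, 62, 68, 77, 82, 83]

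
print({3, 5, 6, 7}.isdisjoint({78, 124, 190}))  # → True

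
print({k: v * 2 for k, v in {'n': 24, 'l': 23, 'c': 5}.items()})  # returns {'n': 48, 'l': 46, 'c': 10}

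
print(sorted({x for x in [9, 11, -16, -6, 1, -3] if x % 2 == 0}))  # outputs [-16, -6]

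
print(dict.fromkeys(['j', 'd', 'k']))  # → {'j': None, 'd': None, 'k': None}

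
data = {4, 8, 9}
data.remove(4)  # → {8, 9}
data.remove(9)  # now {8}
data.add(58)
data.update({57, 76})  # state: {8, 57, 58, 76}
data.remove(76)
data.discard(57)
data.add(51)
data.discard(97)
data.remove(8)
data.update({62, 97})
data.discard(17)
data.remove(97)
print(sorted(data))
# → [51, 58, 62]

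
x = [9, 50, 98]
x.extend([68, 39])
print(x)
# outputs [9, 50, 98, 68, 39]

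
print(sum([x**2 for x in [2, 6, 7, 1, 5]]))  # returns 115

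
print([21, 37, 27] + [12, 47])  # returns [21, 37, 27, 12, 47]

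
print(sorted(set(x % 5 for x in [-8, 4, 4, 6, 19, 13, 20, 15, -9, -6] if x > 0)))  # [0, 1, 3, 4]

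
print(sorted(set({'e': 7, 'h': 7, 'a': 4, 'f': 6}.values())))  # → [4, 6, 7]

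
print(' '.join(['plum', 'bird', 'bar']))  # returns plum bird bar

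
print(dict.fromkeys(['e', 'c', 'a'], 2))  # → {'e': 2, 'c': 2, 'a': 2}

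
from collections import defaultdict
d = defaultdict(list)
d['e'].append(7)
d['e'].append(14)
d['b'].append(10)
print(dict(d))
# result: {'e': [7, 14], 'b': [10]}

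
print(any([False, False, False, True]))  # True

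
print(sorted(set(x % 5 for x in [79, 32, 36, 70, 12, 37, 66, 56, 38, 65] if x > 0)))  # [0, 1, 2, 3, 4]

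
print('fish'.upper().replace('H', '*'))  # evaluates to FIS*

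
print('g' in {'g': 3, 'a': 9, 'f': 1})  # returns True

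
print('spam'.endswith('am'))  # True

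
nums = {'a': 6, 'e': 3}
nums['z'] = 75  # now {'a': 6, 'e': 3, 'z': 75}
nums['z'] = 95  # {'a': 6, 'e': 3, 'z': 95}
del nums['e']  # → {'a': 6, 'z': 95}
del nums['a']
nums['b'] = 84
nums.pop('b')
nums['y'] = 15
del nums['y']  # {'z': 95}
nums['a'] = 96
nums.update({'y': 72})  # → {'z': 95, 'a': 96, 'y': 72}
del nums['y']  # {'z': 95, 'a': 96}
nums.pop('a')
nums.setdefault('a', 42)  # 42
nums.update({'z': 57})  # {'z': 57, 'a': 42}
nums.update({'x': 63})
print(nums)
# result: {'z': 57, 'a': 42, 'x': 63}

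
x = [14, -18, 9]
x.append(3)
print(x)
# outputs [14, -18, 9, 3]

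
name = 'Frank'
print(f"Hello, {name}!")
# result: Hello, Frank!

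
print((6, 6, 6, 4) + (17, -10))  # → (6, 6, 6, 4, 17, -10)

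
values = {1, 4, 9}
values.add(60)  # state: {1, 4, 9, 60}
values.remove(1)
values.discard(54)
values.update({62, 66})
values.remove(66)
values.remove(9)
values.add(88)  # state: {4, 60, 62, 88}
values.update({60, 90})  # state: {4, 60, 62, 88, 90}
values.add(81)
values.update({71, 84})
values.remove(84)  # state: {4, 60, 62, 71, 81, 88, 90}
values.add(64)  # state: {4, 60, 62, 64, 71, 81, 88, 90}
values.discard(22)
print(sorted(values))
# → [4, 60, 62, 64, 71, 81, 88, 90]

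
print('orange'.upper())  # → ORANGE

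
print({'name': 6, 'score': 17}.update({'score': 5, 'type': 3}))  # None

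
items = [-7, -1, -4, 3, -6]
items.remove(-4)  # [-7, -1, 3, -6]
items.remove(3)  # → [-7, -1, -6]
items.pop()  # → -6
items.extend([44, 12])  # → [-7, -1, 44, 12]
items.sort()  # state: [-7, -1, 12, 44]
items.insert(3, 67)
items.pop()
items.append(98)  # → [-7, -1, 12, 67, 98]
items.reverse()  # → [98, 67, 12, -1, -7]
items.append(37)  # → [98, 67, 12, -1, -7, 37]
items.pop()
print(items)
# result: [98, 67, 12, -1, -7]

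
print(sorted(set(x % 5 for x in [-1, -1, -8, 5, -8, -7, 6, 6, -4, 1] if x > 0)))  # [0, 1]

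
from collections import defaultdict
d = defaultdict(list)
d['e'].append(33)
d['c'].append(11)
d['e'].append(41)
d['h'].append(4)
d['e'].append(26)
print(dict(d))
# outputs {'e': [33, 41, 26], 'c': [11], 'h': [4]}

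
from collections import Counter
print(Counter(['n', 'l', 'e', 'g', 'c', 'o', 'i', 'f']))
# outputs Counter({'n': 1, 'l': 1, 'e': 1, 'g': 1, 'c': 1, 'o': 1, 'i': 1, 'f': 1})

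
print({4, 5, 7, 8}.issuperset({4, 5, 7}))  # True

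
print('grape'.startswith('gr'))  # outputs True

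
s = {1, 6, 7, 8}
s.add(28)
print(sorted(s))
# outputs [1, 6, 7, 8, 28]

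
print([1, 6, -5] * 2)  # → [1, 6, -5, 1, 6, -5]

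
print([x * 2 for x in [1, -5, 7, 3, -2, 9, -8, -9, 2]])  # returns [2, -10, 14, 6, -4, 18, -16, -18, 4]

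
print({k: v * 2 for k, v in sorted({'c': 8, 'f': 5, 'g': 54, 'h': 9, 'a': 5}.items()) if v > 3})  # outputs {'a': 10, 'c': 16, 'f': 10, 'g': 108, 'h': 18}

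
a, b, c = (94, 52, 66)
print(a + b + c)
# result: 212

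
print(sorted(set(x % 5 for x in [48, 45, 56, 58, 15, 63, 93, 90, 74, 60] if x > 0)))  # [0, 1, 3, 4]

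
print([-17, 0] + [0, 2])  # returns [-17, 0, 0, 2]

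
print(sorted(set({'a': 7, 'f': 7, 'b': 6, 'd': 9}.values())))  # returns [6, 7, 9]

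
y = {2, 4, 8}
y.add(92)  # {2, 4, 8, 92}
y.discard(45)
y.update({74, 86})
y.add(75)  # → {2, 4, 8, 74, 75, 86, 92}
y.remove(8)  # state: {2, 4, 74, 75, 86, 92}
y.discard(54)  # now {2, 4, 74, 75, 86, 92}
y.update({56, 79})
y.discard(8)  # {2, 4, 56, 74, 75, 79, 86, 92}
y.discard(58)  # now {2, 4, 56, 74, 75, 79, 86, 92}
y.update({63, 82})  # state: {2, 4, 56, 63, 74, 75, 79, 82, 86, 92}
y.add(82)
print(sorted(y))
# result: [2, 4, 56, 63, 74, 75, 79, 82, 86, 92]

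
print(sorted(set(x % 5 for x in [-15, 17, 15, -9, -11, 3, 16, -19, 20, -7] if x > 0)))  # [0, 1, 2, 3]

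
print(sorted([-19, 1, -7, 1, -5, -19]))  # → [-19, -19, -7, -5, 1, 1]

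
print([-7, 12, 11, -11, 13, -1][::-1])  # [-1, 13, -11, 11, 12, -7]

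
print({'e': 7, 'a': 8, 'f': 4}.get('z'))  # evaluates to None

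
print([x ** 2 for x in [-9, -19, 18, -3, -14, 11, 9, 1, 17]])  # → [81, 361, 324, 9, 196, 121, 81, 1, 289]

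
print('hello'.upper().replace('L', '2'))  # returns HE22O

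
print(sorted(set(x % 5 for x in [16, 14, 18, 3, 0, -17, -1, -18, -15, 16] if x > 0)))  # [1, 3, 4]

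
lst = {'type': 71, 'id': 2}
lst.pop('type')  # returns 71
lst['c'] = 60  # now {'id': 2, 'c': 60}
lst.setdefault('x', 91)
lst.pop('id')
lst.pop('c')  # 60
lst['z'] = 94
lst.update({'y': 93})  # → {'x': 91, 'z': 94, 'y': 93}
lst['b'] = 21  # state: {'x': 91, 'z': 94, 'y': 93, 'b': 21}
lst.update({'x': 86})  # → {'x': 86, 'z': 94, 'y': 93, 'b': 21}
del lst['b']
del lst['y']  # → {'x': 86, 'z': 94}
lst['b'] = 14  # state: {'x': 86, 'z': 94, 'b': 14}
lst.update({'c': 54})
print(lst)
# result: {'x': 86, 'z': 94, 'b': 14, 'c': 54}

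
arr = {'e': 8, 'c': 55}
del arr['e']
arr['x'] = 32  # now {'c': 55, 'x': 32}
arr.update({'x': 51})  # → {'c': 55, 'x': 51}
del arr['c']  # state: {'x': 51}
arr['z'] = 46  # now {'x': 51, 'z': 46}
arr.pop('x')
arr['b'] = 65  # {'z': 46, 'b': 65}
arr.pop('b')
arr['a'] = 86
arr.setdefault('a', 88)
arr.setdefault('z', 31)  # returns 46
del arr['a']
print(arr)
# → {'z': 46}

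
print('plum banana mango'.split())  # ['plum', 'banana', 'mango']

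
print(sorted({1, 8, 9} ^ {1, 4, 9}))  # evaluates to [4, 8]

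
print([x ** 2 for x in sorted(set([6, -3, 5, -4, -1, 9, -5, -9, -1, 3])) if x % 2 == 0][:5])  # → [16, 36]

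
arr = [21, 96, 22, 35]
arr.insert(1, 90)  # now [21, 90, 96, 22, 35]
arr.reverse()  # [35, 22, 96, 90, 21]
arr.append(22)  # [35, 22, 96, 90, 21, 22]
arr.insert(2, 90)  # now [35, 22, 90, 96, 90, 21, 22]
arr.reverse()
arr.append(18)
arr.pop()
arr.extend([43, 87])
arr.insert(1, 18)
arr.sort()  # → [18, 21, 22, 22, 35, 43, 87, 90, 90, 96]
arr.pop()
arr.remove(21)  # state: [18, 22, 22, 35, 43, 87, 90, 90]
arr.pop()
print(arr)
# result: [18, 22, 22, 35, 43, 87, 90]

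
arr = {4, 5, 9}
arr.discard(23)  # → {4, 5, 9}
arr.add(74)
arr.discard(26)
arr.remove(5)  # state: {4, 9, 74}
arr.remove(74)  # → {4, 9}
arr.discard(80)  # {4, 9}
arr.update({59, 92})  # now {4, 9, 59, 92}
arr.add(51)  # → {4, 9, 51, 59, 92}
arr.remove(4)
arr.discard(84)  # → {9, 51, 59, 92}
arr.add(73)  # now {9, 51, 59, 73, 92}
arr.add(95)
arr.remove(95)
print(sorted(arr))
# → [9, 51, 59, 73, 92]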